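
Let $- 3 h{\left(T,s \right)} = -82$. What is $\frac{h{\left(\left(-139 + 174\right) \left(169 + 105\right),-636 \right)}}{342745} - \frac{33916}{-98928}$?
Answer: $\frac{2906810863}{8476769340} \approx 0.34292$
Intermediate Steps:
$h{\left(T,s \right)} = \frac{82}{3}$ ($h{\left(T,s \right)} = \left(- \frac{1}{3}\right) \left(-82\right) = \frac{82}{3}$)
$\frac{h{\left(\left(-139 + 174\right) \left(169 + 105\right),-636 \right)}}{342745} - \frac{33916}{-98928} = \frac{82}{3 \cdot 342745} - \frac{33916}{-98928} = \frac{82}{3} \cdot \frac{1}{342745} - - \frac{8479}{24732} = \frac{82}{1028235} + \frac{8479}{24732} = \frac{2906810863}{8476769340}$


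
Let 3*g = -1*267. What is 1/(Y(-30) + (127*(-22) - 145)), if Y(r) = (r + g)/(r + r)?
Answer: -60/176221 ≈ -0.00034048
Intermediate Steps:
g = -89 (g = (-1*267)/3 = (⅓)*(-267) = -89)
Y(r) = (-89 + r)/(2*r) (Y(r) = (r - 89)/(r + r) = (-89 + r)/((2*r)) = (-89 + r)*(1/(2*r)) = (-89 + r)/(2*r))
1/(Y(-30) + (127*(-22) - 145)) = 1/((½)*(-89 - 30)/(-30) + (127*(-22) - 145)) = 1/((½)*(-1/30)*(-119) + (-2794 - 145)) = 1/(119/60 - 2939) = 1/(-176221/60) = -60/176221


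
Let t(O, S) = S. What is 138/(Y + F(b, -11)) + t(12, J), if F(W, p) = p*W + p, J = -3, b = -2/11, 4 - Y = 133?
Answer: -4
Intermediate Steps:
Y = -129 (Y = 4 - 1*133 = 4 - 133 = -129)
b = -2/11 (b = -2*1/11 = -2/11 ≈ -0.18182)
F(W, p) = p + W*p (F(W, p) = W*p + p = p + W*p)
138/(Y + F(b, -11)) + t(12, J) = 138/(-129 - 11*(1 - 2/11)) - 3 = 138/(-129 - 11*9/11) - 3 = 138/(-129 - 9) - 3 = 138/(-138) - 3 = 138*(-1/138) - 3 = -1 - 3 = -4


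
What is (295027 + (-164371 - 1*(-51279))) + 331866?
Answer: 513801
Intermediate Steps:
(295027 + (-164371 - 1*(-51279))) + 331866 = (295027 + (-164371 + 51279)) + 331866 = (295027 - 113092) + 331866 = 181935 + 331866 = 513801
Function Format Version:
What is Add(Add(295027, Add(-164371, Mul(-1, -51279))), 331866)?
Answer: 513801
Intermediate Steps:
Add(Add(295027, Add(-164371, Mul(-1, -51279))), 331866) = Add(Add(295027, Add(-164371, 51279)), 331866) = Add(Add(295027, -113092), 331866) = Add(181935, 331866) = 513801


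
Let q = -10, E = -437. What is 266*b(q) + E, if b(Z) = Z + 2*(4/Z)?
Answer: -16549/5 ≈ -3309.8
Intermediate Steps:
b(Z) = Z + 8/Z
266*b(q) + E = 266*(-10 + 8/(-10)) - 437 = 266*(-10 + 8*(-⅒)) - 437 = 266*(-10 - ⅘) - 437 = 266*(-54/5) - 437 = -14364/5 - 437 = -16549/5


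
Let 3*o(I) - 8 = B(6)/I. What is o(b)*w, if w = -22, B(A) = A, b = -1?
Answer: -44/3 ≈ -14.667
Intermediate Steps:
o(I) = 8/3 + 2/I (o(I) = 8/3 + (6/I)/3 = 8/3 + 2/I)
o(b)*w = (8/3 + 2/(-1))*(-22) = (8/3 + 2*(-1))*(-22) = (8/3 - 2)*(-22) = (2/3)*(-22) = -44/3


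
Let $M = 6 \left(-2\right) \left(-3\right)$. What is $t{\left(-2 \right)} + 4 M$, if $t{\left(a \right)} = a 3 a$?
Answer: $156$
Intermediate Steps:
$t{\left(a \right)} = 3 a^{2}$ ($t{\left(a \right)} = 3 a a = 3 a^{2}$)
$M = 36$ ($M = \left(-12\right) \left(-3\right) = 36$)
$t{\left(-2 \right)} + 4 M = 3 \left(-2\right)^{2} + 4 \cdot 36 = 3 \cdot 4 + 144 = 12 + 144 = 156$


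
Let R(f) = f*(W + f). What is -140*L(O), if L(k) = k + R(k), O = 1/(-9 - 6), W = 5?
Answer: 2492/45 ≈ 55.378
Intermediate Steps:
R(f) = f*(5 + f)
O = -1/15 (O = 1/(-15) = -1/15 ≈ -0.066667)
L(k) = k + k*(5 + k)
-140*L(O) = -(-28)*(6 - 1/15)/3 = -(-28)*89/(3*15) = -140*(-89/225) = 2492/45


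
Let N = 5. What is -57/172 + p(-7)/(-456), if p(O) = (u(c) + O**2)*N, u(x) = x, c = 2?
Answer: -5821/6536 ≈ -0.89061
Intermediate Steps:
p(O) = 10 + 5*O**2 (p(O) = (2 + O**2)*5 = 10 + 5*O**2)
-57/172 + p(-7)/(-456) = -57/172 + (10 + 5*(-7)**2)/(-456) = -57*1/172 + (10 + 5*49)*(-1/456) = -57/172 + (10 + 245)*(-1/456) = -57/172 + 255*(-1/456) = -57/172 - 85/152 = -5821/6536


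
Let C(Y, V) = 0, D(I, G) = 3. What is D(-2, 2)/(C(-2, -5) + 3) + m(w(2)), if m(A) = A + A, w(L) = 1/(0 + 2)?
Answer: 2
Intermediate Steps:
w(L) = ½ (w(L) = 1/2 = ½)
m(A) = 2*A
D(-2, 2)/(C(-2, -5) + 3) + m(w(2)) = 3/(0 + 3) + 2*(½) = 3/3 + 1 = 3*(⅓) + 1 = 1 + 1 = 2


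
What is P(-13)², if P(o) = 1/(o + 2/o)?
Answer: 169/29241 ≈ 0.0057796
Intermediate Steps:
P(-13)² = (-13/(2 + (-13)²))² = (-13/(2 + 169))² = (-13/171)² = 169/29241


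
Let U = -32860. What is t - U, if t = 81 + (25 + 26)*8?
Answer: 33349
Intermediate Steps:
t = 489 (t = 81 + 51*8 = 81 + 408 = 489)
t - U = 489 - 1*(-32860) = 489 + 32860 = 33349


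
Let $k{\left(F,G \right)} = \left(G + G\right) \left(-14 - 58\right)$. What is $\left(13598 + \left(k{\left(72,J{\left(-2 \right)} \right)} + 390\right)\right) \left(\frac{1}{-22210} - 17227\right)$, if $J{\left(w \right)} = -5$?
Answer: $- \frac{2813726228534}{11105} \approx -2.5337 \cdot 10^{8}$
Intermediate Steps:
$k{\left(F,G \right)} = - 144 G$ ($k{\left(F,G \right)} = 2 G \left(-72\right) = - 144 G$)
$\left(13598 + \left(k{\left(72,J{\left(-2 \right)} \right)} + 390\right)\right) \left(\frac{1}{-22210} - 17227\right) = \left(13598 + \left(\left(-144\right) \left(-5\right) + 390\right)\right) \left(\frac{1}{-22210} - 17227\right) = \left(13598 + \left(720 + 390\right)\right) \left(- \frac{1}{22210} - 17227\right) = \left(13598 + 1110\right) \left(- \frac{382611671}{22210}\right) = 14708 \left(- \frac{382611671}{22210}\right) = - \frac{2813726228534}{11105}$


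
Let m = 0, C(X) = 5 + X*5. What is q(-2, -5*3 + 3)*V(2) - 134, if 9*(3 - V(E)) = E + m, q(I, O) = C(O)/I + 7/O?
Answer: -6397/108 ≈ -59.232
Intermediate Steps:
C(X) = 5 + 5*X
q(I, O) = 7/O + (5 + 5*O)/I (q(I, O) = (5 + 5*O)/I + 7/O = 7/O + (5 + 5*O)/I)
V(E) = 3 - E/9 (V(E) = 3 - (E + 0)/9 = 3 - E/9)
q(-2, -5*3 + 3)*V(2) - 134 = (5/(-2) + 7/(-5*3 + 3) + 5*(-5*3 + 3)/(-2))*(3 - ⅑*2) - 134 = (5*(-½) + 7/(-15 + 3) + 5*(-15 + 3)*(-½))*(3 - 2/9) - 134 = (-5/2 + 7/(-12) + 5*(-12)*(-½))*(25/9) - 134 = (-5/2 + 7*(-1/12) + 30)*(25/9) - 134 = (-5/2 - 7/12 + 30)*(25/9) - 134 = (323/12)*(25/9) - 134 = 8075/108 - 134 = -6397/108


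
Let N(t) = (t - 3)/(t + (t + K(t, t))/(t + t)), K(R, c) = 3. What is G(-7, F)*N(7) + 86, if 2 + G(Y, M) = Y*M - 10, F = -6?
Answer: 914/9 ≈ 101.56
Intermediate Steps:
G(Y, M) = -12 + M*Y (G(Y, M) = -2 + (Y*M - 10) = -2 + (M*Y - 10) = -2 + (-10 + M*Y) = -12 + M*Y)
N(t) = (-3 + t)/(t + (3 + t)/(2*t)) (N(t) = (t - 3)/(t + (t + 3)/(t + t)) = (-3 + t)/(t + (3 + t)/((2*t))) = (-3 + t)/(t + (3 + t)*(1/(2*t))) = (-3 + t)/(t + (3 + t)/(2*t)))
G(-7, F)*N(7) + 86 = (-12 - 6*(-7))*(2*7*(-3 + 7)/(3 + 7 + 2*7²)) + 86 = (-12 + 42)*(2*7*4/(3 + 7 + 2*49)) + 86 = 30*(2*7*4/(3 + 7 + 98)) + 86 = 30*(2*7*4/108) + 86 = 30*(2*7*(1/108)*4) + 86 = 30*(14/27) + 86 = 140/9 + 86 = 914/9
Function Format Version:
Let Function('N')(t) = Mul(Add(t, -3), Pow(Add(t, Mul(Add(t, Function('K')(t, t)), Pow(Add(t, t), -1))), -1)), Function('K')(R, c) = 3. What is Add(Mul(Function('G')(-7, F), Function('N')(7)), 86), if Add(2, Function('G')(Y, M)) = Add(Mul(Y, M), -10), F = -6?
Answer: Rational(914, 9) ≈ 101.56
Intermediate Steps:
Function('G')(Y, M) = Add(-12, Mul(M, Y)) (Function('G')(Y, M) = Add(-2, Add(Mul(Y, M), -10)) = Add(-2, Add(Mul(M, Y), -10)) = Add(-2, Add(-10, Mul(M, Y))) = Add(-12, Mul(M, Y)))
Function('N')(t) = Mul(Pow(Add(t, Mul(Rational(1, 2), Pow(t, -1), Add(3, t))), -1), Add(-3, t)) (Function('N')(t) = Mul(Add(t, -3), Pow(Add(t, Mul(Add(t, 3), Pow(Add(t, t), -1))), -1)) = Mul(Add(-3, t), Pow(Add(t, Mul(Add(3, t), Pow(Mul(2, t), -1))), -1)) = Mul(Add(-3, t), Pow(Add(t, Mul(Add(3, t), Mul(Rational(1, 2), Pow(t, -1)))), -1)) = Mul(Add(-3, t), Pow(Add(t, Mul(Rational(1, 2), Pow(t, -1), Add(3, t))), -1)) = Mul(Pow(Add(t, Mul(Rational(1, 2), Pow(t, -1), Add(3, t))), -1), Add(-3, t)))
Add(Mul(Function('G')(-7, F), Function('N')(7)), 86) = Add(Mul(Add(-12, Mul(-6, -7)), Mul(2, 7, Pow(Add(3, 7, Mul(2, Pow(7, 2))), -1), Add(-3, 7))), 86) = Add(Mul(Add(-12, 42), Mul(2, 7, Pow(Add(3, 7, Mul(2, 49)), -1), 4)), 86) = Add(Mul(30, Mul(2, 7, Pow(Add(3, 7, 98), -1), 4)), 86) = Add(Mul(30, Mul(2, 7, Pow(108, -1), 4)), 86) = Add(Mul(30, Mul(2, 7, Rational(1, 108), 4)), 86) = Add(Mul(30, Rational(14, 27)), 86) = Add(Rational(140, 9), 86) = Rational(914, 9)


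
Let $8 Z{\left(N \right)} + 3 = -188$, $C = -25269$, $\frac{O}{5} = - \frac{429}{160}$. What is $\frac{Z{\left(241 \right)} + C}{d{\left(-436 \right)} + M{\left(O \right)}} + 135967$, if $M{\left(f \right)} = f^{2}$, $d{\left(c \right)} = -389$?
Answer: $\frac{29162948169}{214295} \approx 1.3609 \cdot 10^{5}$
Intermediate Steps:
$O = - \frac{429}{32}$ ($O = 5 \left(- \frac{429}{160}\right) = - \frac{429}{32} \approx -13.406$)
$Z{\left(N \right)} = - \frac{191}{8}$ ($Z{\left(N \right)} = - \frac{3}{8} + \frac{1}{8} \left(-188\right) = - \frac{3}{8} - \frac{47}{2} = - \frac{191}{8}$)
$\frac{Z{\left(241 \right)} + C}{d{\left(-436 \right)} + M{\left(O \right)}} + 135967 = \frac{- \frac{191}{8} - 25269}{-389 + \left(- \frac{429}{32}\right)^{2}} + 135967 = - \frac{202343}{8 \left(-389 + \frac{184041}{1024}\right)} + 135967 = - \frac{202343}{8 \left(- \frac{214295}{1024}\right)} + 135967 = \left(- \frac{202343}{8}\right) \left(- \frac{1024}{214295}\right) + 135967 = \frac{25899904}{214295} + 135967 = \frac{29162948169}{214295}$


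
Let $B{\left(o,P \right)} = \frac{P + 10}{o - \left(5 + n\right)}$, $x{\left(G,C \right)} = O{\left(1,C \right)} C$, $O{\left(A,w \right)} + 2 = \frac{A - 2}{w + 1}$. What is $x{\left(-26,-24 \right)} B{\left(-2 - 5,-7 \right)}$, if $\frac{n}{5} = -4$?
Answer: $\frac{405}{23} \approx 17.609$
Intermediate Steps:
$n = -20$ ($n = 5 \left(-4\right) = -20$)
$O{\left(A,w \right)} = -2 + \frac{-2 + A}{1 + w}$ ($O{\left(A,w \right)} = -2 + \frac{A - 2}{w + 1} = -2 + \frac{-2 + A}{1 + w}$)
$x{\left(G,C \right)} = \frac{C \left(-3 - 2 C\right)}{1 + C}$ ($x{\left(G,C \right)} = \frac{-4 + 1 - 2 C}{1 + C} C = \frac{-3 - 2 C}{1 + C} C = \frac{C \left(-3 - 2 C\right)}{1 + C}$)
$B{\left(o,P \right)} = \frac{10 + P}{15 + o}$ ($B{\left(o,P \right)} = \frac{P + 10}{o - -15} = \frac{10 + P}{o + \left(-5 + 20\right)} = \frac{10 + P}{o + 15} = \frac{10 + P}{15 + o}$)
$x{\left(-26,-24 \right)} B{\left(-2 - 5,-7 \right)} = \left(-1\right) \left(-24\right) \frac{1}{1 - 24} \left(3 + 2 \left(-24\right)\right) \frac{10 - 7}{15 - 7} = \left(-1\right) \left(-24\right) \frac{1}{-23} \left(3 - 48\right) \frac{1}{15 - 7} \cdot 3 = \left(-1\right) \left(-24\right) \left(- \frac{1}{23}\right) \left(-45\right) \frac{1}{15 - 7} \cdot 3 = \frac{1080 \cdot \frac{1}{8} \cdot 3}{23} = \frac{1080}{23} \cdot \frac{3}{8} = \frac{405}{23}$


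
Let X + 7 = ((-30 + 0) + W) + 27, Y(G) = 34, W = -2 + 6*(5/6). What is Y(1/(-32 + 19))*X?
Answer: -238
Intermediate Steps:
W = 3 (W = -2 + 6*(5*(1/6)) = -2 + 6*(5/6) = -2 + 5 = 3)
X = -7 (X = -7 + (((-30 + 0) + 3) + 27) = -7 + ((-30 + 3) + 27) = -7 + (-27 + 27) = -7 + 0 = -7)
Y(1/(-32 + 19))*X = 34*(-7) = -238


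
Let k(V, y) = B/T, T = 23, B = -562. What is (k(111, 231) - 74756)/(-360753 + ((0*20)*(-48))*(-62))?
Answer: 1719950/8297319 ≈ 0.20729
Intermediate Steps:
k(V, y) = -562/23
(k(111, 231) - 74756)/(-360753 + ((0*20)*(-48))*(-62)) = (-562/23 - 74756)/(-360753 + ((0*20)*(-48))*(-62)) = -1719950/(23*(-360753 + (0*(-48))*(-62))) = -1719950/(23*(-360753 + 0*(-62))) = -1719950/(23*(-360753 + 0)) = -1719950/23/(-360753) = -1719950/23*(-1/360753) = 1719950/8297319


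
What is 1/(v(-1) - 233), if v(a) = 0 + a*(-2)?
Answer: -1/231 ≈ -0.0043290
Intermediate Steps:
v(a) = -2*a (v(a) = 0 - 2*a = -2*a)
1/(v(-1) - 233) = 1/(-2*(-1) - 233) = 1/(2 - 233) = 1/(-231) = -1/231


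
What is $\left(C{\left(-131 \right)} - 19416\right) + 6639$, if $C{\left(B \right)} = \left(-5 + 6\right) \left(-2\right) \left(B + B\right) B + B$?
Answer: $-81552$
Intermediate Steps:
$C{\left(B \right)} = B - 4 B^{2}$ ($C{\left(B \right)} = 1 \left(-2\right) 2 B B + B = - 2 \cdot 2 B B + B = - 4 B B + B = - 4 B^{2} + B = B - 4 B^{2}$)
$\left(C{\left(-131 \right)} - 19416\right) + 6639 = \left(- 131 \left(1 - -524\right) - 19416\right) + 6639 = \left(- 131 \left(1 + 524\right) - 19416\right) + 6639 = \left(\left(-131\right) 525 - 19416\right) + 6639 = \left(-68775 - 19416\right) + 6639 = -88191 + 6639 = -81552$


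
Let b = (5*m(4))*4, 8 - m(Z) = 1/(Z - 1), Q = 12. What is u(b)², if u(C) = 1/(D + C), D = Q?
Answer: 9/246016 ≈ 3.6583e-5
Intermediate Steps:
D = 12
m(Z) = 8 - 1/(-1 + Z) (m(Z) = 8 - 1/(Z - 1) = 8 - 1/(-1 + Z))
b = 460/3 (b = (5*((-9 + 8*4)/(-1 + 4)))*4 = (5*((-9 + 32)/3))*4 = (5*((⅓)*23))*4 = (5*(23/3))*4 = (115/3)*4 = 460/3 ≈ 153.33)
u(C) = 1/(12 + C)
u(b)² = (1/(12 + 460/3))² = (1/(496/3))² = (3/496)² = 9/246016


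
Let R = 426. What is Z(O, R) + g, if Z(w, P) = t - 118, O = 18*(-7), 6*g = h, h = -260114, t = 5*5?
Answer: -130336/3 ≈ -43445.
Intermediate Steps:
t = 25
g = -130057/3 (g = (⅙)*(-260114) = -130057/3 ≈ -43352.)
O = -126
Z(w, P) = -93 (Z(w, P) = 25 - 118 = -93)
Z(O, R) + g = -93 - 130057/3 = -130336/3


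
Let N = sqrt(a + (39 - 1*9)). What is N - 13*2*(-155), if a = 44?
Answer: 4030 + sqrt(74) ≈ 4038.6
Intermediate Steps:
N = sqrt(74) (N = sqrt(44 + (39 - 1*9)) = sqrt(44 + (39 - 9)) = sqrt(44 + 30) = sqrt(74) ≈ 8.6023)
N - 13*2*(-155) = sqrt(74) - 13*2*(-155) = sqrt(74) - 26*(-155) = sqrt(74) + 4030 = 4030 + sqrt(74)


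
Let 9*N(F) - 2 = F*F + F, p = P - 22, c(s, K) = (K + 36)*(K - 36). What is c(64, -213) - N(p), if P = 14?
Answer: 396599/9 ≈ 44067.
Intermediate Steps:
c(s, K) = (-36 + K)*(36 + K) (c(s, K) = (36 + K)*(-36 + K) = (-36 + K)*(36 + K))
p = -8 (p = 14 - 22 = -8)
N(F) = 2/9 + F/9 + F²/9 (N(F) = 2/9 + (F*F + F)/9 = 2/9 + (F² + F)/9 = 2/9 + (F + F²)/9 = 2/9 + (F/9 + F²/9) = 2/9 + F/9 + F²/9)
c(64, -213) - N(p) = (-1296 + (-213)²) - (2/9 + (⅑)*(-8) + (⅑)*(-8)²) = (-1296 + 45369) - (2/9 - 8/9 + (⅑)*64) = 44073 - (2/9 - 8/9 + 64/9) = 44073 - 1*58/9 = 44073 - 58/9 = 396599/9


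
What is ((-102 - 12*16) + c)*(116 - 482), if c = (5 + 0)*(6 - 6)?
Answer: 107604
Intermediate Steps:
c = 0 (c = 5*0 = 0)
((-102 - 12*16) + c)*(116 - 482) = ((-102 - 12*16) + 0)*(116 - 482) = ((-102 - 1*192) + 0)*(-366) = ((-102 - 192) + 0)*(-366) = (-294 + 0)*(-366) = -294*(-366) = 107604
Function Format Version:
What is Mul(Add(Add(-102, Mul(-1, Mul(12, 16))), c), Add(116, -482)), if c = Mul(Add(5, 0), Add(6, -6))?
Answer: 107604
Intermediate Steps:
c = 0 (c = Mul(5, 0) = 0)
Mul(Add(Add(-102, Mul(-1, Mul(12, 16))), c), Add(116, -482)) = Mul(Add(Add(-102, Mul(-1, Mul(12, 16))), 0), Add(116, -482)) = Mul(Add(Add(-102, Mul(-1, 192)), 0), -366) = Mul(Add(Add(-102, -192), 0), -366) = Mul(Add(-294, 0), -366) = Mul(-294, -366) = 107604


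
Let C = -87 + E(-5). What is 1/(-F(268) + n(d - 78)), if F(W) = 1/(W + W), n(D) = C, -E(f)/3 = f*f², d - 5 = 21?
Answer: 536/154367 ≈ 0.0034722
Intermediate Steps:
d = 26 (d = 5 + 21 = 26)
E(f) = -3*f³ (E(f) = -3*f*f² = -3*f³)
C = 288 (C = -87 - 3*(-5)³ = -87 - 3*(-125) = -87 + 375 = 288)
n(D) = 288
F(W) = 1/(2*W)
1/(-F(268) + n(d - 78)) = 1/(-1/(2*268) + 288) = 1/(-1*1/536 + 288) = 1/(-1/536 + 288) = 1/(154367/536) = 536/154367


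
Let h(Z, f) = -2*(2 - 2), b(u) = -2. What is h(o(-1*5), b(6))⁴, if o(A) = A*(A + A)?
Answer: 0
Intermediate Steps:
o(A) = 2*A² (o(A) = A*(2*A) = 2*A²)
h(Z, f) = 0 (h(Z, f) = -2*0 = 0)
h(o(-1*5), b(6))⁴ = 0⁴ = 0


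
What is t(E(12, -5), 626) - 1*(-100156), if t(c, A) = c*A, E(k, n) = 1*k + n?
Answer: 104538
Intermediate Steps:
E(k, n) = k + n
t(c, A) = A*c
t(E(12, -5), 626) - 1*(-100156) = 626*(12 - 5) - 1*(-100156) = 626*7 + 100156 = 4382 + 100156 = 104538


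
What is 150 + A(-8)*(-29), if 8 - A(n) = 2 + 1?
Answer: 5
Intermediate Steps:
A(n) = 5 (A(n) = 8 - (2 + 1) = 8 - 1*3 = 8 - 3 = 5)
150 + A(-8)*(-29) = 150 + 5*(-29) = 150 - 145 = 5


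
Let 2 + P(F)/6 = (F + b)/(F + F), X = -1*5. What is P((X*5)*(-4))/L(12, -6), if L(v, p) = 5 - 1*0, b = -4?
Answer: -228/125 ≈ -1.8240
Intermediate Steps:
L(v, p) = 5 (L(v, p) = 5 + 0 = 5)
X = -5
P(F) = -12 + 3*(-4 + F)/F (P(F) = -12 + 6*((F - 4)/(F + F)) = -12 + 6*((-4 + F)/((2*F))) = -12 + 6*((-4 + F)*(1/(2*F))) = -12 + 6*((-4 + F)/(2*F)) = -12 + 3*(-4 + F)/F)
P((X*5)*(-4))/L(12, -6) = (-9 - 12/(-5*5*(-4)))/5 = (-9 - 12/((-25*(-4))))*(⅕) = (-9 - 12/100)*(⅕) = (-9 - 12*1/100)*(⅕) = (-9 - 3/25)*(⅕) = -228/25*⅕ = -228/125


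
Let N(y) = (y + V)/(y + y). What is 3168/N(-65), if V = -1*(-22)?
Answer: 411840/43 ≈ 9577.7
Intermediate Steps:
V = 22
N(y) = (22 + y)/(2*y) (N(y) = (y + 22)/(y + y) = (22 + y)/((2*y)) = (22 + y)*(1/(2*y)) = (22 + y)/(2*y))
3168/N(-65) = 3168/(((½)*(22 - 65)/(-65))) = 3168/(((½)*(-1/65)*(-43))) = 3168/(43/130) = 3168*(130/43) = 411840/43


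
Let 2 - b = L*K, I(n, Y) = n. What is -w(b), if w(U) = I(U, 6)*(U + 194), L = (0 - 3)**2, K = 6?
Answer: 7384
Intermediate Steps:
L = 9 (L = (-3)**2 = 9)
b = -52 (b = 2 - 9*6 = 2 - 1*54 = 2 - 54 = -52)
w(U) = U*(194 + U) (w(U) = U*(U + 194) = U*(194 + U))
-w(b) = -(-52)*(194 - 52) = -(-52)*142 = -1*(-7384) = 7384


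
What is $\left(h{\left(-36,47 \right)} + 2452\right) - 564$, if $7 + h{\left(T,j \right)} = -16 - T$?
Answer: $1901$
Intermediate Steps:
$h{\left(T,j \right)} = -23 - T$ ($h{\left(T,j \right)} = -7 - \left(16 + T\right) = -23 - T$)
$\left(h{\left(-36,47 \right)} + 2452\right) - 564 = \left(\left(-23 - -36\right) + 2452\right) - 564 = \left(\left(-23 + 36\right) + 2452\right) - 564 = \left(13 + 2452\right) - 564 = 2465 - 564 = 1901$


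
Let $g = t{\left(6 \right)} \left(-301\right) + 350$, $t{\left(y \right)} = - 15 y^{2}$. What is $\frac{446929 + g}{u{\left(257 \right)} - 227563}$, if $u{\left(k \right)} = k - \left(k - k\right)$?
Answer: $- \frac{609819}{227306} \approx -2.6828$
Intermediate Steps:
$u{\left(k \right)} = k$ ($u{\left(k \right)} = k - 0 = k + 0 = k$)
$g = 162890$ ($g = - 15 \cdot 6^{2} \left(-301\right) + 350 = \left(-15\right) 36 \left(-301\right) + 350 = \left(-540\right) \left(-301\right) + 350 = 162540 + 350 = 162890$)
$\frac{446929 + g}{u{\left(257 \right)} - 227563} = \frac{446929 + 162890}{257 - 227563} = \frac{609819}{-227306} = 609819 \left(- \frac{1}{227306}\right) = - \frac{609819}{227306}$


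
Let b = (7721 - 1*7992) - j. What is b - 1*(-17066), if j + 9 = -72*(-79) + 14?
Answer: 11102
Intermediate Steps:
j = 5693 (j = -9 + (-72*(-79) + 14) = -9 + (5688 + 14) = -9 + 5702 = 5693)
b = -5964 (b = (7721 - 1*7992) - 1*5693 = (7721 - 7992) - 5693 = -271 - 5693 = -5964)
b - 1*(-17066) = -5964 - 1*(-17066) = -5964 + 17066 = 11102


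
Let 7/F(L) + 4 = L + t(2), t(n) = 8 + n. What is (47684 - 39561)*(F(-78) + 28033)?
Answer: 16395211387/72 ≈ 2.2771e+8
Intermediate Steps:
F(L) = 7/(6 + L) (F(L) = 7/(-4 + (L + (8 + 2))) = 7/(-4 + (L + 10)) = 7/(-4 + (10 + L)) = 7/(6 + L))
(47684 - 39561)*(F(-78) + 28033) = (47684 - 39561)*(7/(6 - 78) + 28033) = 8123*(7/(-72) + 28033) = 8123*(7*(-1/72) + 28033) = 8123*(-7/72 + 28033) = 8123*(2018369/72) = 16395211387/72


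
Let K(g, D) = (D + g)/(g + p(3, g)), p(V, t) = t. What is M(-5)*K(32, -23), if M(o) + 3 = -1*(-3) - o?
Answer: 45/64 ≈ 0.70313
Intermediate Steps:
M(o) = -o (M(o) = -3 + (-1*(-3) - o) = -3 + (3 - o) = -o)
K(g, D) = (D + g)/(2*g) (K(g, D) = (D + g)/(g + g) = (D + g)/((2*g)) = (D + g)*(1/(2*g)) = (D + g)/(2*g))
M(-5)*K(32, -23) = (-1*(-5))*((½)*(-23 + 32)/32) = 5*((½)*(1/32)*9) = 5*(9/64) = 45/64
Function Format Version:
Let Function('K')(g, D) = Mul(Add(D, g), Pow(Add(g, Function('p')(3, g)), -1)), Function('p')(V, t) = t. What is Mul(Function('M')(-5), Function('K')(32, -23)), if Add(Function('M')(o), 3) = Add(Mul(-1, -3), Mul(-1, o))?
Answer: Rational(45, 64) ≈ 0.70313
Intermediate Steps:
Function('M')(o) = Mul(-1, o) (Function('M')(o) = Add(-3, Add(Mul(-1, -3), Mul(-1, o))) = Add(-3, Add(3, Mul(-1, o))) = Mul(-1, o))
Function('K')(g, D) = Mul(Rational(1, 2), Pow(g, -1), Add(D, g)) (Function('K')(g, D) = Mul(Add(D, g), Pow(Add(g, g), -1)) = Mul(Add(D, g), Pow(Mul(2, g), -1)) = Mul(Add(D, g), Mul(Rational(1, 2), Pow(g, -1))) = Mul(Rational(1, 2), Pow(g, -1), Add(D, g)))
Mul(Function('M')(-5), Function('K')(32, -23)) = Mul(Mul(-1, -5), Mul(Rational(1, 2), Pow(32, -1), Add(-23, 32))) = Mul(5, Mul(Rational(1, 2), Rational(1, 32), 9)) = Mul(5, Rational(9, 64)) = Rational(45, 64)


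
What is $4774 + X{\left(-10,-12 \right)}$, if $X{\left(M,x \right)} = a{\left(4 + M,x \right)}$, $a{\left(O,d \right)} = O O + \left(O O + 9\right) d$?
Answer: $4270$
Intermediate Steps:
$a{\left(O,d \right)} = O^{2} + d \left(9 + O^{2}\right)$ ($a{\left(O,d \right)} = O^{2} + \left(O^{2} + 9\right) d = O^{2} + \left(9 + O^{2}\right) d = O^{2} + d \left(9 + O^{2}\right)$)
$X{\left(M,x \right)} = \left(4 + M\right)^{2} + 9 x + x \left(4 + M\right)^{2}$
$4774 + X{\left(-10,-12 \right)} = 4774 + \left(\left(4 - 10\right)^{2} + 9 \left(-12\right) - 12 \left(4 - 10\right)^{2}\right) = 4774 - \left(108 + 396\right) = 4774 - 504 = 4270$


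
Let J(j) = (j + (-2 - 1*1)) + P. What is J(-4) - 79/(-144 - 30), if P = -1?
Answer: -1313/174 ≈ -7.5460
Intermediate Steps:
J(j) = -4 + j (J(j) = (j + (-2 - 1*1)) - 1 = (j + (-2 - 1)) - 1 = (j - 3) - 1 = (-3 + j) - 1 = -4 + j)
J(-4) - 79/(-144 - 30) = (-4 - 4) - 79/(-144 - 30) = -8 - 79/(-174) = -8 - 1/174*(-79) = -8 + 79/174 = -1313/174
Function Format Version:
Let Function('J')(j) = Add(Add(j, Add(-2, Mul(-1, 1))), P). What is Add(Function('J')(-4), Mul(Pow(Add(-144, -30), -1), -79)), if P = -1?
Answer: Rational(-1313, 174) ≈ -7.5460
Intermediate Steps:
Function('J')(j) = Add(-4, j) (Function('J')(j) = Add(Add(j, Add(-2, Mul(-1, 1))), -1) = Add(Add(j, Add(-2, -1)), -1) = Add(Add(j, -3), -1) = Add(Add(-3, j), -1) = Add(-4, j))
Add(Function('J')(-4), Mul(Pow(Add(-144, -30), -1), -79)) = Add(Add(-4, -4), Mul(Pow(Add(-144, -30), -1), -79)) = Add(-8, Mul(Pow(-174, -1), -79)) = Add(-8, Mul(Rational(-1, 174), -79)) = Add(-8, Rational(79, 174)) = Rational(-1313, 174)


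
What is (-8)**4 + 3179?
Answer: 7275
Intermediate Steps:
(-8)**4 + 3179 = 4096 + 3179 = 7275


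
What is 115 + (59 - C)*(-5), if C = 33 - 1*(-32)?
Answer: 145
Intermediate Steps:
C = 65 (C = 33 + 32 = 65)
115 + (59 - C)*(-5) = 115 + (59 - 1*65)*(-5) = 115 + (59 - 65)*(-5) = 115 - 6*(-5) = 115 + 30 = 145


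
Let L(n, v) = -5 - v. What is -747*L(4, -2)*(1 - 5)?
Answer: -8964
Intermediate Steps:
-747*L(4, -2)*(1 - 5) = -747*(-5 - 1*(-2))*(1 - 5) = -747*(-5 + 2)*(-4) = -(-2241)*(-4) = -747*12 = -8964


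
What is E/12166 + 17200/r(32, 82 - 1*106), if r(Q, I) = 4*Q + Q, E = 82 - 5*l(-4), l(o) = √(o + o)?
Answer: 1307927/12166 - 5*I*√2/6083 ≈ 107.51 - 0.0011624*I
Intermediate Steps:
l(o) = √2*√o (l(o) = √(2*o) = √2*√o)
E = 82 - 10*I*√2 (E = 82 - 5*√2*√(-4) = 82 - 5*√2*2*I = 82 - 10*I*√2 ≈ 82.0 - 14.142*I)
r(Q, I) = 5*Q
E/12166 + 17200/r(32, 82 - 1*106) = (82 - 10*I*√2)/12166 + 17200/((5*32)) = (82 - 10*I*√2)*(1/12166) + 17200/160 = (41/6083 - 5*I*√2/6083) + 17200*(1/160) = (41/6083 - 5*I*√2/6083) + 215/2 = 1307927/12166 - 5*I*√2/6083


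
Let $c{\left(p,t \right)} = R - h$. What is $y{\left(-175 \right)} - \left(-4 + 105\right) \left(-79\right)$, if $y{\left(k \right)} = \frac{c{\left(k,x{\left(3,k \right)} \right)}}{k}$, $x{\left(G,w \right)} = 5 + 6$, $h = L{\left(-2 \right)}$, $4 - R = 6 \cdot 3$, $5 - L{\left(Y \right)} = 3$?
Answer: $\frac{1396341}{175} \approx 7979.1$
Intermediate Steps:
$L{\left(Y \right)} = 2$ ($L{\left(Y \right)} = 5 - 3 = 2$)
$R = -14$ ($R = 4 - 6 \cdot 3 = 4 - 18 = -14$)
$h = 2$
$x{\left(G,w \right)} = 11$
$c{\left(p,t \right)} = -16$ ($c{\left(p,t \right)} = -14 - 2 = -16$)
$y{\left(k \right)} = - \frac{16}{k}$
$y{\left(-175 \right)} - \left(-4 + 105\right) \left(-79\right) = - \frac{16}{-175} - \left(-4 + 105\right) \left(-79\right) = \left(-16\right) \left(- \frac{1}{175}\right) - 101 \left(-79\right) = \frac{16}{175} - -7979 = \frac{16}{175} + 7979 = \frac{1396341}{175}$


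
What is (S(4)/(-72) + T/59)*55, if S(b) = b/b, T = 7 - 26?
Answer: -78485/4248 ≈ -18.476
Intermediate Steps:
T = -19
S(b) = 1
(S(4)/(-72) + T/59)*55 = (1/(-72) - 19/59)*55 = (1*(-1/72) - 19*1/59)*55 = (-1/72 - 19/59)*55 = -1427/4248*55 = -78485/4248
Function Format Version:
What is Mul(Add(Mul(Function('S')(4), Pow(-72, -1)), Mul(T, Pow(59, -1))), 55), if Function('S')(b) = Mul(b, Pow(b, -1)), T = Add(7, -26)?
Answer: Rational(-78485, 4248) ≈ -18.476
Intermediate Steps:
T = -19
Function('S')(b) = 1
Mul(Add(Mul(Function('S')(4), Pow(-72, -1)), Mul(T, Pow(59, -1))), 55) = Mul(Add(Mul(1, Pow(-72, -1)), Mul(-19, Pow(59, -1))), 55) = Mul(Add(Mul(1, Rational(-1, 72)), Mul(-19, Rational(1, 59))), 55) = Mul(Add(Rational(-1, 72), Rational(-19, 59)), 55) = Mul(Rational(-1427, 4248), 55) = Rational(-78485, 4248)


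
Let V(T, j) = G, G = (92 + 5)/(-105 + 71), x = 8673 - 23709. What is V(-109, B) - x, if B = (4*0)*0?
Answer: 511127/34 ≈ 15033.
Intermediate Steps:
B = 0 (B = 0*0 = 0)
x = -15036
G = -97/34 (G = 97/(-34) = 97*(-1/34) = -97/34 ≈ -2.8529)
V(T, j) = -97/34
V(-109, B) - x = -97/34 - 1*(-15036) = -97/34 + 15036 = 511127/34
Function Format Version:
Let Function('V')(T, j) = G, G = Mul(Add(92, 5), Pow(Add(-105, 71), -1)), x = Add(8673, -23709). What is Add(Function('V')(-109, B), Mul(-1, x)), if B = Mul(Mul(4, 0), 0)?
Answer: Rational(511127, 34) ≈ 15033.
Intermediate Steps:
B = 0 (B = Mul(0, 0) = 0)
x = -15036
G = Rational(-97, 34) (G = Mul(97, Pow(-34, -1)) = Mul(97, Rational(-1, 34)) = Rational(-97, 34) ≈ -2.8529)
Function('V')(T, j) = Rational(-97, 34)
Add(Function('V')(-109, B), Mul(-1, x)) = Add(Rational(-97, 34), Mul(-1, -15036)) = Add(Rational(-97, 34), 15036) = Rational(511127, 34)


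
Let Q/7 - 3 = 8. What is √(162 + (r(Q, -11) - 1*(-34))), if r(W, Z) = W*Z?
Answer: I*√651 ≈ 25.515*I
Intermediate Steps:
Q = 77 (Q = 21 + 7*8 = 21 + 56 = 77)
√(162 + (r(Q, -11) - 1*(-34))) = √(162 + (77*(-11) - 1*(-34))) = √(162 + (-847 + 34)) = √(162 - 813) = √(-651) = I*√651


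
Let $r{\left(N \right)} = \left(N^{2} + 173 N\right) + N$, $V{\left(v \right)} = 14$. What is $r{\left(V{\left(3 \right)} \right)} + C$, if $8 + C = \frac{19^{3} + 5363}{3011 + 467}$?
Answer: $\frac{4569247}{1739} \approx 2627.5$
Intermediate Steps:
$r{\left(N \right)} = N^{2} + 174 N$
$C = - \frac{7801}{1739}$ ($C = -8 + \frac{19^{3} + 5363}{3011 + 467} = -8 + \frac{6859 + 5363}{3478} = -8 + 12222 \cdot \frac{1}{3478} = -8 + \frac{6111}{1739} = - \frac{7801}{1739} \approx -4.4859$)
$r{\left(V{\left(3 \right)} \right)} + C = 14 \left(174 + 14\right) - \frac{7801}{1739} = 14 \cdot 188 - \frac{7801}{1739} = 2632 - \frac{7801}{1739} = \frac{4569247}{1739}$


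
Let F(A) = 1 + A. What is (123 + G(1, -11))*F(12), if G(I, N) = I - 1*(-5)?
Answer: 1677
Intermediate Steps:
G(I, N) = 5 + I (G(I, N) = I + 5 = 5 + I)
(123 + G(1, -11))*F(12) = (123 + (5 + 1))*(1 + 12) = (123 + 6)*13 = 129*13 = 1677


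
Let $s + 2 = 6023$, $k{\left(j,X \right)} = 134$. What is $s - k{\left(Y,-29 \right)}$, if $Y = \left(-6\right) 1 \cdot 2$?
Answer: $5887$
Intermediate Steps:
$Y = -12$ ($Y = \left(-6\right) 2 = -12$)
$s = 6021$ ($s = -2 + 6023 = 6021$)
$s - k{\left(Y,-29 \right)} = 6021 - 134 = 5887$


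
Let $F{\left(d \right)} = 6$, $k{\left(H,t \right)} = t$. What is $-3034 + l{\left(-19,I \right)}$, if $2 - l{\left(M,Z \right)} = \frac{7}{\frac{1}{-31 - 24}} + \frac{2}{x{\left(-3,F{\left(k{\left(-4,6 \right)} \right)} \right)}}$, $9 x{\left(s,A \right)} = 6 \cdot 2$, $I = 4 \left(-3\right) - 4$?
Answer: $- \frac{5297}{2} \approx -2648.5$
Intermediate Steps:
$I = -16$ ($I = -12 - 4 = -16$)
$x{\left(s,A \right)} = \frac{4}{3}$ ($x{\left(s,A \right)} = \frac{6 \cdot 2}{9} = \frac{1}{9} \cdot 12 = \frac{4}{3}$)
$l{\left(M,Z \right)} = \frac{771}{2}$ ($l{\left(M,Z \right)} = 2 - \left(\frac{7}{\frac{1}{-31 - 24}} + \frac{2}{\frac{4}{3}}\right) = 2 - \left(\frac{7}{\frac{1}{-55}} + 2 \cdot \frac{3}{4}\right) = 2 - \left(\frac{7}{- \frac{1}{55}} + \frac{3}{2}\right) = 2 - \left(7 \left(-55\right) + \frac{3}{2}\right) = 2 - \left(-385 + \frac{3}{2}\right) = 2 - - \frac{767}{2} = 2 + \frac{767}{2} = \frac{771}{2}$)
$-3034 + l{\left(-19,I \right)} = -3034 + \frac{771}{2} = - \frac{5297}{2}$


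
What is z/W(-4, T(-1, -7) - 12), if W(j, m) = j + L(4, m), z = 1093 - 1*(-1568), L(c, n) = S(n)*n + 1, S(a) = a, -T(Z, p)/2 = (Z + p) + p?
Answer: 887/107 ≈ 8.2897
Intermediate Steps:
T(Z, p) = -4*p - 2*Z (T(Z, p) = -2*((Z + p) + p) = -2*(Z + 2*p) = -4*p - 2*Z)
L(c, n) = 1 + n² (L(c, n) = n*n + 1 = n² + 1 = 1 + n²)
z = 2661 (z = 1093 + 1568 = 2661)
W(j, m) = 1 + j + m² (W(j, m) = j + (1 + m²) = 1 + j + m²)
z/W(-4, T(-1, -7) - 12) = 2661/(1 - 4 + ((-4*(-7) - 2*(-1)) - 12)²) = 2661/(1 - 4 + ((28 + 2) - 12)²) = 2661/(1 - 4 + (30 - 12)²) = 2661/(1 - 4 + 18²) = 2661/(1 - 4 + 324) = 2661/321 = 2661*(1/321) = 887/107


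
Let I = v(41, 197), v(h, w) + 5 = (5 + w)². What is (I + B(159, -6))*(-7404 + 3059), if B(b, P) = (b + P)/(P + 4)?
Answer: -353878525/2 ≈ -1.7694e+8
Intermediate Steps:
v(h, w) = -5 + (5 + w)²
B(b, P) = (P + b)/(4 + P)
I = 40799 (I = -5 + (5 + 197)² = -5 + 202² = -5 + 40804 = 40799)
(I + B(159, -6))*(-7404 + 3059) = (40799 + (-6 + 159)/(4 - 6))*(-7404 + 3059) = (40799 + 153/(-2))*(-4345) = (40799 - ½*153)*(-4345) = (40799 - 153/2)*(-4345) = (81445/2)*(-4345) = -353878525/2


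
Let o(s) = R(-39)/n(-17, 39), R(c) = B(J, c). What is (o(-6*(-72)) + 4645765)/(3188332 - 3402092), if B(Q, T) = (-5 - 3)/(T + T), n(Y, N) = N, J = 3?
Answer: -7066208569/325128960 ≈ -21.734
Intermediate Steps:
B(Q, T) = -4/T (B(Q, T) = -8*1/(2*T) = -4/T)
R(c) = -4/c
o(s) = 4/1521 (o(s) = -4/(-39)/39 = -4*(-1/39)*(1/39) = (4/39)*(1/39) = 4/1521)
(o(-6*(-72)) + 4645765)/(3188332 - 3402092) = (4/1521 + 4645765)/(3188332 - 3402092) = (7066208569/1521)/(-213760) = (7066208569/1521)*(-1/213760) = -7066208569/325128960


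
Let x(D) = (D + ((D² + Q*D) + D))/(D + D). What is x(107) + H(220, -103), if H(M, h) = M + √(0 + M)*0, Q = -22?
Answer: 527/2 ≈ 263.50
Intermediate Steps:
H(M, h) = M (H(M, h) = M + √M*0 = M + 0 = M)
x(D) = (D² - 20*D)/(2*D) (x(D) = (D + ((D² - 22*D) + D))/(D + D) = (D + (D² - 21*D))/((2*D)) = (D² - 20*D)*(1/(2*D)) = (D² - 20*D)/(2*D))
x(107) + H(220, -103) = (-10 + (½)*107) + 220 = (-10 + 107/2) + 220 = 87/2 + 220 = 527/2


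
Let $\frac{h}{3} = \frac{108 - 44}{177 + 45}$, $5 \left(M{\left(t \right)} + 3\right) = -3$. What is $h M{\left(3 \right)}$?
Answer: $- \frac{576}{185} \approx -3.1135$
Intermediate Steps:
$M{\left(t \right)} = - \frac{18}{5}$ ($M{\left(t \right)} = -3 + \frac{1}{5} \left(-3\right) = -3 - \frac{3}{5} = - \frac{18}{5}$)
$h = \frac{32}{37}$ ($h = 3 \frac{108 - 44}{177 + 45} = 3 \frac{108 - 44}{222} = 3 \cdot 64 \cdot \frac{1}{222} = 3 \cdot \frac{32}{111} = \frac{32}{37} \approx 0.86486$)
$h M{\left(3 \right)} = \frac{32}{37} \left(- \frac{18}{5}\right) = - \frac{576}{185}$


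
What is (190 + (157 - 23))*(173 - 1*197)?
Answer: -7776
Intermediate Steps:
(190 + (157 - 23))*(173 - 1*197) = (190 + 134)*(173 - 197) = 324*(-24) = -7776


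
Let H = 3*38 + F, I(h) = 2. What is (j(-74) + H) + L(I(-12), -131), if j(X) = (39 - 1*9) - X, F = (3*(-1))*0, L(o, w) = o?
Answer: 220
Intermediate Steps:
F = 0 (F = -3*0 = 0)
j(X) = 30 - X (j(X) = (39 - 9) - X = 30 - X)
H = 114 (H = 3*38 + 0 = 114 + 0 = 114)
(j(-74) + H) + L(I(-12), -131) = ((30 - 1*(-74)) + 114) + 2 = ((30 + 74) + 114) + 2 = (104 + 114) + 2 = 218 + 2 = 220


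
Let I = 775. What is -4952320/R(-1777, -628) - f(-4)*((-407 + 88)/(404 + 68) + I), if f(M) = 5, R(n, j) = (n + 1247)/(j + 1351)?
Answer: 3186868659/472 ≈ 6.7518e+6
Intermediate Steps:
R(n, j) = (1247 + n)/(1351 + j)
-4952320/R(-1777, -628) - f(-4)*((-407 + 88)/(404 + 68) + I) = -4952320*(1351 - 628)/(1247 - 1777) - 5*((-407 + 88)/(404 + 68) + 775) = -4952320/(-530/723) - 5*(-319/472 + 775) = -4952320*(-723/530) - 5*365481/472 = 6755712 - 1*1827405/472 = 6755712 - 1827405/472 = 3186868659/472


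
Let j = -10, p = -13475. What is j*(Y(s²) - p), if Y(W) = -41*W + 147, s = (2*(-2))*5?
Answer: 27780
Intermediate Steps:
s = -20 (s = -4*5 = -20)
Y(W) = 147 - 41*W
j*(Y(s²) - p) = -10*((147 - 41*(-20)²) - 1*(-13475)) = -10*((147 - 41*400) + 13475) = -10*((147 - 16400) + 13475) = -10*(-16253 + 13475) = -10*(-2778) = 27780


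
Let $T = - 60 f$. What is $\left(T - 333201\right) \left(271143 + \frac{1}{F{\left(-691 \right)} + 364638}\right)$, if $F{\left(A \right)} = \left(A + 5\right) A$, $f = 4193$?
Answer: $- \frac{132977955543328293}{838664} \approx -1.5856 \cdot 10^{11}$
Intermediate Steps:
$F{\left(A \right)} = A \left(5 + A\right)$ ($F{\left(A \right)} = \left(5 + A\right) A = A \left(5 + A\right)$)
$T = -251580$ ($T = \left(-60\right) 4193 = -251580$)
$\left(T - 333201\right) \left(271143 + \frac{1}{F{\left(-691 \right)} + 364638}\right) = \left(-251580 - 333201\right) \left(271143 + \frac{1}{- 691 \left(5 - 691\right) + 364638}\right) = - 584781 \left(271143 + \frac{1}{\left(-691\right) \left(-686\right) + 364638}\right) = - 584781 \left(271143 + \frac{1}{474026 + 364638}\right) = - 584781 \left(271143 + \frac{1}{838664}\right) = \left(-584781\right) \frac{227397872953}{838664} = - \frac{132977955543328293}{838664}$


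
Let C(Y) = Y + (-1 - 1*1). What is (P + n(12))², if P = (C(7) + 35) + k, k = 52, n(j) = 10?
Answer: 10404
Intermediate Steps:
C(Y) = -2 + Y (C(Y) = Y + (-1 - 1) = Y - 2 = -2 + Y)
P = 92 (P = ((-2 + 7) + 35) + 52 = (5 + 35) + 52 = 40 + 52 = 92)
(P + n(12))² = (92 + 10)² = 102² = 10404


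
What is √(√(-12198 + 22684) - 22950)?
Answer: √(-22950 + 7*√214) ≈ 151.15*I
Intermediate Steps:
√(√(-12198 + 22684) - 22950) = √(√10486 - 22950) = √(7*√214 - 22950) = √(-22950 + 7*√214)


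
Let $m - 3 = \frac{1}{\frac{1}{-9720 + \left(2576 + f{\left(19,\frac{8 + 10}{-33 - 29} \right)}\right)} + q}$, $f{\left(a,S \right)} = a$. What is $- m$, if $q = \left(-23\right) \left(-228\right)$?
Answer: $- \frac{112097622}{37363499} \approx -3.0002$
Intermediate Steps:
$q = 5244$
$m = \frac{112097622}{37363499}$ ($m = 3 + \frac{1}{\frac{1}{-9720 + \left(2576 + 19\right)} + 5244} = 3 + \frac{1}{\frac{1}{-9720 + 2595} + 5244} = 3 + \frac{1}{\frac{1}{-7125} + 5244} = 3 + \frac{1}{- \frac{1}{7125} + 5244} = 3 + \frac{1}{\frac{37363499}{7125}} = 3 + \frac{7125}{37363499} = \frac{112097622}{37363499} \approx 3.0002$)
$- m = \left(-1\right) \frac{112097622}{37363499} = - \frac{112097622}{37363499}$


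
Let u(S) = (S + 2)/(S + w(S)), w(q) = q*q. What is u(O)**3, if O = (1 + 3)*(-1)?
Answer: -1/216 ≈ -0.0046296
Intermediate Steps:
w(q) = q**2
O = -4 (O = 4*(-1) = -4)
u(S) = (2 + S)/(S + S**2) (u(S) = (S + 2)/(S + S**2) = (2 + S)/(S + S**2))
u(O)**3 = ((2 - 4)/((-4)*(1 - 4)))**3 = (-1/4*(-2)/(-3))**3 = (-1/4*(-1/3)*(-2))**3 = (-1/6)**3 = -1/216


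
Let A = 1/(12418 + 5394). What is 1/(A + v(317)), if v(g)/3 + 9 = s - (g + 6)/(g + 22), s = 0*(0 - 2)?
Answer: -2012756/60097575 ≈ -0.033491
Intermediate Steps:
s = 0 (s = 0*(-2) = 0)
A = 1/17812 ≈ 5.6142e-5
v(g) = -27 - 3*(6 + g)/(22 + g) (v(g) = -27 + 3*(0 - (g + 6)/(g + 22)) = -27 + 3*(0 - (6 + g)/(22 + g)) = -27 + 3*(-(6 + g)/(22 + g)) = -27 - 3*(6 + g)/(22 + g))
1/(A + v(317)) = 1/(1/17812 + 6*(-102 - 5*317)/(22 + 317)) = 1/(1/17812 + 6*(-102 - 1585)/339) = 1/(1/17812 + 6*(1/339)*(-1687)) = 1/(1/17812 - 3374/113) = 1/(-60097575/2012756) = -2012756/60097575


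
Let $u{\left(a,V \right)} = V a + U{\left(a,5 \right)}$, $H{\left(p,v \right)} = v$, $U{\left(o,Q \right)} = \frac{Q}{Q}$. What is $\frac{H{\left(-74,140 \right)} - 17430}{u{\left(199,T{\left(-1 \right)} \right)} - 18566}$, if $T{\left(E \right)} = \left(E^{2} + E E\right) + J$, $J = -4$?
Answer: $\frac{2470}{2709} \approx 0.91178$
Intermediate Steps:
$U{\left(o,Q \right)} = 1$
$T{\left(E \right)} = -4 + 2 E^{2}$ ($T{\left(E \right)} = \left(E^{2} + E E\right) - 4 = \left(E^{2} + E^{2}\right) - 4 = 2 E^{2} - 4 = -4 + 2 E^{2}$)
$u{\left(a,V \right)} = 1 + V a$ ($u{\left(a,V \right)} = V a + 1 = 1 + V a$)
$\frac{H{\left(-74,140 \right)} - 17430}{u{\left(199,T{\left(-1 \right)} \right)} - 18566} = \frac{140 - 17430}{\left(1 + \left(-4 + 2 \left(-1\right)^{2}\right) 199\right) - 18566} = - \frac{17290}{\left(1 + \left(-4 + 2 \cdot 1\right) 199\right) - 18566} = - \frac{17290}{\left(1 + \left(-4 + 2\right) 199\right) - 18566} = - \frac{17290}{\left(1 - 398\right) - 18566} = - \frac{17290}{-397 - 18566} = - \frac{17290}{-18963} = \left(-17290\right) \left(- \frac{1}{18963}\right) = \frac{2470}{2709}$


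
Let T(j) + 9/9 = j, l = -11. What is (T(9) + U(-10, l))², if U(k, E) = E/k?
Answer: 8281/100 ≈ 82.810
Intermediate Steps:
T(j) = -1 + j
(T(9) + U(-10, l))² = ((-1 + 9) - 11/(-10))² = (8 - 11*(-⅒))² = (8 + 11/10)² = (91/10)² = 8281/100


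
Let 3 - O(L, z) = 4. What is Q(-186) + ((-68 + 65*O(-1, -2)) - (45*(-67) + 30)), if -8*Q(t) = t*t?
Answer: -2945/2 ≈ -1472.5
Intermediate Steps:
Q(t) = -t²/8 (Q(t) = -t*t/8 = -t²/8)
O(L, z) = -1 (O(L, z) = 3 - 1*4 = 3 - 4 = -1)
Q(-186) + ((-68 + 65*O(-1, -2)) - (45*(-67) + 30)) = -⅛*(-186)² + ((-68 + 65*(-1)) - (45*(-67) + 30)) = -⅛*34596 + ((-68 - 65) - (-3015 + 30)) = -8649/2 + (-133 - 1*(-2985)) = -8649/2 + (-133 + 2985) = -8649/2 + 2852 = -2945/2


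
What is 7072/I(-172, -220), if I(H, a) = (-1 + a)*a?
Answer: 8/55 ≈ 0.14545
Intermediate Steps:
I(H, a) = a*(-1 + a)
7072/I(-172, -220) = 7072/((-220*(-1 - 220))) = 7072/((-220*(-221))) = 7072/48620 = 7072*(1/48620) = 8/55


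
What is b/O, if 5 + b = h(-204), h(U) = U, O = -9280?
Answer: 209/9280 ≈ 0.022522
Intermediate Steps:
b = -209 (b = -5 - 204 = -209)
b/O = -209/(-9280) = -209*(-1/9280) = 209/9280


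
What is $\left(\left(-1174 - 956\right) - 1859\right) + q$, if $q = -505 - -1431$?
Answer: $-3063$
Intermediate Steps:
$q = 926$ ($q = -505 + 1431 = 926$)
$\left(\left(-1174 - 956\right) - 1859\right) + q = \left(\left(-1174 - 956\right) - 1859\right) + 926 = \left(-2130 - 1859\right) + 926 = -3989 + 926 = -3063$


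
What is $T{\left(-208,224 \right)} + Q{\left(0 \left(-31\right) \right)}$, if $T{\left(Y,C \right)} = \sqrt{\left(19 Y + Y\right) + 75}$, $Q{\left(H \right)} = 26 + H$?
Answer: $26 + i \sqrt{4085} \approx 26.0 + 63.914 i$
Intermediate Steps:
$T{\left(Y,C \right)} = \sqrt{75 + 20 Y}$ ($T{\left(Y,C \right)} = \sqrt{20 Y + 75} = \sqrt{75 + 20 Y}$)
$T{\left(-208,224 \right)} + Q{\left(0 \left(-31\right) \right)} = \sqrt{75 + 20 \left(-208\right)} + \left(26 + 0 \left(-31\right)\right) = \sqrt{75 - 4160} + \left(26 + 0\right) = \sqrt{-4085} + 26 = i \sqrt{4085} + 26 = 26 + i \sqrt{4085}$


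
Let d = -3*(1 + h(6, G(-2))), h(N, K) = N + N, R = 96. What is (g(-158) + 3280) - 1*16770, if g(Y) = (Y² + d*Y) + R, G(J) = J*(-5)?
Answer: 17732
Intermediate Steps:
G(J) = -5*J
h(N, K) = 2*N
d = -39 (d = -3*(1 + 2*6) = -3*(1 + 12) = -3*13 = -39)
g(Y) = 96 + Y² - 39*Y (g(Y) = (Y² - 39*Y) + 96 = 96 + Y² - 39*Y)
(g(-158) + 3280) - 1*16770 = ((96 + (-158)² - 39*(-158)) + 3280) - 1*16770 = ((96 + 24964 + 6162) + 3280) - 16770 = (31222 + 3280) - 16770 = 34502 - 16770 = 17732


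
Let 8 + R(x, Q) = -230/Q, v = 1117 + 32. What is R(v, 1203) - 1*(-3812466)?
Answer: 4586386744/1203 ≈ 3.8125e+6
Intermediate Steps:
v = 1149
R(x, Q) = -8 - 230/Q
R(v, 1203) - 1*(-3812466) = (-8 - 230/1203) - 1*(-3812466) = (-8 - 230*1/1203) + 3812466 = (-8 - 230/1203) + 3812466 = -9854/1203 + 3812466 = 4586386744/1203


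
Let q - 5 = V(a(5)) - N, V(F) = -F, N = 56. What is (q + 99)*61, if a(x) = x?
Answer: 2623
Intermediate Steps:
q = -56 (q = 5 + (-1*5 - 1*56) = 5 + (-5 - 56) = 5 - 61 = -56)
(q + 99)*61 = (-56 + 99)*61 = 43*61 = 2623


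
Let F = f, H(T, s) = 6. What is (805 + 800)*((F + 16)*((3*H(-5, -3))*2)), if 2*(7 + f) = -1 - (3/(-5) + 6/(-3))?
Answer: 566244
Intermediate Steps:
f = -31/5 (f = -7 + (-1 - (3/(-5) + 6/(-3)))/2 = -7 + (-1 - (3*(-⅕) + 6*(-⅓)))/2 = -7 + (-1 - (-⅗ - 2))/2 = -7 + (-1 - 1*(-13/5))/2 = -7 + (-1 + 13/5)/2 = -7 + (½)*(8/5) = -7 + ⅘ = -31/5 ≈ -6.2000)
F = -31/5 ≈ -6.2000
(805 + 800)*((F + 16)*((3*H(-5, -3))*2)) = (805 + 800)*((-31/5 + 16)*((3*6)*2)) = 1605*(49*(18*2)/5) = 1605*((49/5)*36) = 1605*(1764/5) = 566244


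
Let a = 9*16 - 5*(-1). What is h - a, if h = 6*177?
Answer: 913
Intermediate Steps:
h = 1062
a = 149 (a = 144 + 5 = 149)
h - a = 1062 - 1*149 = 1062 - 149 = 913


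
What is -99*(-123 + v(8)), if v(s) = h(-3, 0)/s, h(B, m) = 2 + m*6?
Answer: 48609/4 ≈ 12152.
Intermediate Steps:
h(B, m) = 2 + 6*m
v(s) = 2/s (v(s) = (2 + 6*0)/s = (2 + 0)/s = 2/s)
-99*(-123 + v(8)) = -99*(-123 + 2/8) = -99*(-123 + 2*(⅛)) = -99*(-123 + ¼) = -99*(-491/4) = 48609/4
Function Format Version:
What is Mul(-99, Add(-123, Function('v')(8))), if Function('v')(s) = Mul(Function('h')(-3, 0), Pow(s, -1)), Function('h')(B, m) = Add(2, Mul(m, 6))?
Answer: Rational(48609, 4) ≈ 12152.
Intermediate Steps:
Function('h')(B, m) = Add(2, Mul(6, m))
Function('v')(s) = Mul(2, Pow(s, -1)) (Function('v')(s) = Mul(Add(2, Mul(6, 0)), Pow(s, -1)) = Mul(Add(2, 0), Pow(s, -1)) = Mul(2, Pow(s, -1)))
Mul(-99, Add(-123, Function('v')(8))) = Mul(-99, Add(-123, Mul(2, Pow(8, -1)))) = Mul(-99, Add(-123, Mul(2, Rational(1, 8)))) = Mul(-99, Add(-123, Rational(1, 4))) = Mul(-99, Rational(-491, 4)) = Rational(48609, 4)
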